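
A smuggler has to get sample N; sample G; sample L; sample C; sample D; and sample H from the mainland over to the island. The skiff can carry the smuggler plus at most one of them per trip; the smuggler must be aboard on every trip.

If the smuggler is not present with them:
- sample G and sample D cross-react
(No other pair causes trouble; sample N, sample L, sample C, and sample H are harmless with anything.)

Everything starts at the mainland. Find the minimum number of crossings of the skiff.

11

Counting alone: the smuggler can take at most 1 across per trip to the island, so moving all 6 needs at least 6 loaded trips out, with a return between consecutive ones — at least 11 crossings.
The plan below uses exactly 11 crossings, so it is optimal:
1. Smuggler goes to the island with sample G.  [the mainland: sample C, sample D, sample H, sample L, sample N | the island: sample G]
2. Smuggler goes back to the mainland alone.  [the mainland: sample C, sample D, sample H, sample L, sample N | the island: sample G]
3. Smuggler goes to the island with sample N.  [the mainland: sample C, sample D, sample H, sample L | the island: sample G, sample N]
4. Smuggler goes back to the mainland alone.  [the mainland: sample C, sample D, sample H, sample L | the island: sample G, sample N]
5. Smuggler goes to the island with sample L.  [the mainland: sample C, sample D, sample H | the island: sample G, sample L, sample N]
6. Smuggler goes back to the mainland alone.  [the mainland: sample C, sample D, sample H | the island: sample G, sample L, sample N]
7. Smuggler goes to the island with sample C.  [the mainland: sample D, sample H | the island: sample C, sample G, sample L, sample N]
8. Smuggler goes back to the mainland alone.  [the mainland: sample D, sample H | the island: sample C, sample G, sample L, sample N]
9. Smuggler goes to the island with sample H.  [the mainland: sample D | the island: sample C, sample G, sample H, sample L, sample N]
10. Smuggler goes back to the mainland alone.  [the mainland: sample D | the island: sample C, sample G, sample H, sample L, sample N]
11. Smuggler goes to the island with sample D.  [the mainland: — | the island: sample C, sample D, sample G, sample H, sample L, sample N]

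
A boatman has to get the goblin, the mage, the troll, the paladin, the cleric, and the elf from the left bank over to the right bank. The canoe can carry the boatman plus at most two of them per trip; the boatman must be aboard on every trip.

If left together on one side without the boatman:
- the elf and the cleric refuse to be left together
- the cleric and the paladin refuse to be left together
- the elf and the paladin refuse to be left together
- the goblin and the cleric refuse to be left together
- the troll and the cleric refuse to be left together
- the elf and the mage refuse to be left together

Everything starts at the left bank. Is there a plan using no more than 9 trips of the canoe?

Yes

Yes — this plan uses 9 crossings (≤ 9):
1. Boatman goes to the right bank with the cleric and the elf.  [the left bank: the goblin, the mage, the paladin, the troll | the right bank: the cleric, the elf]
2. Boatman goes back to the left bank with the cleric.  [the left bank: the cleric, the goblin, the mage, the paladin, the troll | the right bank: the elf]
3. Boatman goes to the right bank with the cleric and the goblin.  [the left bank: the mage, the paladin, the troll | the right bank: the cleric, the elf, the goblin]
4. Boatman goes back to the left bank with the cleric.  [the left bank: the cleric, the mage, the paladin, the troll | the right bank: the elf, the goblin]
5. Boatman goes to the right bank with the paladin and the troll.  [the left bank: the cleric, the mage | the right bank: the elf, the goblin, the paladin, the troll]
6. Boatman goes back to the left bank with the paladin.  [the left bank: the cleric, the mage, the paladin | the right bank: the elf, the goblin, the troll]
7. Boatman goes to the right bank with the mage and the paladin.  [the left bank: the cleric | the right bank: the elf, the goblin, the mage, the paladin, the troll]
8. Boatman goes back to the left bank with the elf.  [the left bank: the cleric, the elf | the right bank: the goblin, the mage, the paladin, the troll]
9. Boatman goes to the right bank with the cleric and the elf.  [the left bank: — | the right bank: the cleric, the elf, the goblin, the mage, the paladin, the troll]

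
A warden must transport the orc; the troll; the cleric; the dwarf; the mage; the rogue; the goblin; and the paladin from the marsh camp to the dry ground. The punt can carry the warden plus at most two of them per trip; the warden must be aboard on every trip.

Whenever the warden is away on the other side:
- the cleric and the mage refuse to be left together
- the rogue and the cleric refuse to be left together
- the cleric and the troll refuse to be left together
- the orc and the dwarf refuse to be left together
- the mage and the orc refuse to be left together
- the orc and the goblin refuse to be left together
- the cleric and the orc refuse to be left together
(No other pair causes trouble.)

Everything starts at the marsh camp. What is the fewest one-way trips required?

13

Counting alone: the warden can take at most 2 across per trip to the dry ground, so moving all 8 needs at least 4 loaded trips out, with a return between consecutive ones — at least 7 crossings.
The safety rule pushes this higher. Following every safe sequence of crossings, the most of the 8 that can be at the dry ground as the punt arrives there on crossings 7, 9, 11 is 5, 6, 7 respectively — never all 8.
So no plan with fewer than 13 crossings exists, and this one achieves 13:
1. Warden goes to the dry ground with the cleric and the orc.
2. Warden goes back to the marsh camp with the orc.
3. Warden goes to the dry ground with the orc and the troll.
4. Warden goes back to the marsh camp with the cleric.
5. Warden goes to the dry ground with the cleric and the rogue.
6. Warden goes back to the marsh camp with the cleric.
7. Warden goes to the dry ground with the cleric and the paladin.
8. Warden goes back to the marsh camp with the cleric.
9. Warden goes to the dry ground with the dwarf and the mage.
10. Warden goes back to the marsh camp with the orc.
11. Warden goes to the dry ground with the goblin and the orc.
12. Warden goes back to the marsh camp with the orc.
13. Warden goes to the dry ground with the cleric and the orc.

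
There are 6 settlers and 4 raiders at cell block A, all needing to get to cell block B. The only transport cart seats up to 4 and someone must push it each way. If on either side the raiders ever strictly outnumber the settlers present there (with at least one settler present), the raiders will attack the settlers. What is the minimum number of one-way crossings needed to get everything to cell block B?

5

Counting alone: each trip to cell block B takes at most 4 across and each return brings at least 1 back, so after t trips out (and t−1 returns) at most 4t − (t−1) of the 10 are across; that first reaches 10 at t = 3, so at least 5 crossings are needed.
The plan below uses exactly 5 crossings, so it is optimal:
1. 4 raiders → cell block B.  (cell block A: 6S 0R; cell block B: 0S 4R)
2. 1 raider ← cell block A.  (cell block A: 6S 1R; cell block B: 0S 3R)
3. 4 settlers → cell block B.  (cell block A: 2S 1R; cell block B: 4S 3R)
4. 1 raider ← cell block A.  (cell block A: 2S 2R; cell block B: 4S 2R)
5. 2 settlers and 2 raiders → cell block B.  (cell block A: 0S 0R; cell block B: 6S 4R)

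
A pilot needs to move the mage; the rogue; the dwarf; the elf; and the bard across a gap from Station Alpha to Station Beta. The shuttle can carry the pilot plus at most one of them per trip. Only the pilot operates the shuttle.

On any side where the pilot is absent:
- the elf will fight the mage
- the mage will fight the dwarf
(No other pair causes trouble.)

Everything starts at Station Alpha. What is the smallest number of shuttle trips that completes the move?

11

Counting alone: the pilot can take at most 1 across per trip to Station Beta, so moving all 5 needs at least 5 loaded trips out, with a return between consecutive ones — at least 9 crossings.
The safety rule pushes this higher. Following every safe sequence of crossings, the most of the 5 that can be at Station Beta as the shuttle arrives there on crossing 9 is 4 — never all 5.
So no plan with fewer than 11 crossings exists, and this one achieves 11:
1. Pilot goes to Station Beta with the mage.  [Station Alpha: the bard, the dwarf, the elf, the rogue | Station Beta: the mage]
2. Pilot goes back to Station Alpha alone.  [Station Alpha: the bard, the dwarf, the elf, the rogue | Station Beta: the mage]
3. Pilot goes to Station Beta with the rogue.  [Station Alpha: the bard, the dwarf, the elf | Station Beta: the mage, the rogue]
4. Pilot goes back to Station Alpha alone.  [Station Alpha: the bard, the dwarf, the elf | Station Beta: the mage, the rogue]
5. Pilot goes to Station Beta with the dwarf.  [Station Alpha: the bard, the elf | Station Beta: the dwarf, the mage, the rogue]
6. Pilot goes back to Station Alpha with the mage.  [Station Alpha: the bard, the elf, the mage | Station Beta: the dwarf, the rogue]
7. Pilot goes to Station Beta with the elf.  [Station Alpha: the bard, the mage | Station Beta: the dwarf, the elf, the rogue]
8. Pilot goes back to Station Alpha alone.  [Station Alpha: the bard, the mage | Station Beta: the dwarf, the elf, the rogue]
9. Pilot goes to Station Beta with the bard.  [Station Alpha: the mage | Station Beta: the bard, the dwarf, the elf, the rogue]
10. Pilot goes back to Station Alpha alone.  [Station Alpha: the mage | Station Beta: the bard, the dwarf, the elf, the rogue]
11. Pilot goes to Station Beta with the mage.  [Station Alpha: — | Station Beta: the bard, the dwarf, the elf, the mage, the rogue]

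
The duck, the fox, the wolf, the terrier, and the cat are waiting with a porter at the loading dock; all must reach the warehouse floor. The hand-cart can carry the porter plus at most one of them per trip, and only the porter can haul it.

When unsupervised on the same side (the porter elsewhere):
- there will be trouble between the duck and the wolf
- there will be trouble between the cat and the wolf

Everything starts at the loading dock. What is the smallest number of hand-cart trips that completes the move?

Counting alone: the porter can take at most 1 across per trip to the warehouse floor, so moving all 5 needs at least 5 loaded trips out, with a return between consecutive ones — at least 9 crossings.
The safety rule pushes this higher. Following every safe sequence of crossings, the most of the 5 that can be at the warehouse floor as the hand-cart arrives there on crossing 9 is 4 — never all 5.
So no plan with fewer than 11 crossings exists, and this one achieves 11:
1. Porter goes to the warehouse floor with the wolf.
2. Porter goes back to the loading dock alone.
3. Porter goes to the warehouse floor with the duck.
4. Porter goes back to the loading dock with the wolf.
5. Porter goes to the warehouse floor with the cat.
6. Porter goes back to the loading dock alone.
7. Porter goes to the warehouse floor with the fox.
8. Porter goes back to the loading dock alone.
9. Porter goes to the warehouse floor with the terrier.
10. Porter goes back to the loading dock alone.
11. Porter goes to the warehouse floor with the wolf.

11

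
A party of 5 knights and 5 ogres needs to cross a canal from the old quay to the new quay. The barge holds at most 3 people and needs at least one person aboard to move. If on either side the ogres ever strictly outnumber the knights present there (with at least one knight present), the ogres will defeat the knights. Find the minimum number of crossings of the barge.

11

Counting alone: each trip to the new quay takes at most 3 across and each return brings at least 1 back, so after t trips out (and t−1 returns) at most 3t − (t−1) of the 10 are across; that first reaches 10 at t = 5, so at least 9 crossings are needed.
The safety rule pushes this higher. Following every safe sequence of crossings, the most of the 10 that can be at the new quay as the barge arrives there on crossing 9 is 9 — never all 10.
So no plan with fewer than 11 crossings exists, and this one achieves 11:
1. 2 ogres → the new quay.  (the old quay: 5K 3O; the new quay: 0K 2O)
2. 1 ogre ← the old quay.  (the old quay: 5K 4O; the new quay: 0K 1O)
3. 3 ogres → the new quay.  (the old quay: 5K 1O; the new quay: 0K 4O)
4. 1 ogre ← the old quay.  (the old quay: 5K 2O; the new quay: 0K 3O)
5. 3 knights → the new quay.  (the old quay: 2K 2O; the new quay: 3K 3O)
6. 1 knight and 1 ogre ← the old quay.  (the old quay: 3K 3O; the new quay: 2K 2O)
7. 3 knights → the new quay.  (the old quay: 0K 3O; the new quay: 5K 2O)
8. 1 ogre ← the old quay.  (the old quay: 0K 4O; the new quay: 5K 1O)
9. 2 ogres → the new quay.  (the old quay: 0K 2O; the new quay: 5K 3O)
10. 1 ogre ← the old quay.  (the old quay: 0K 3O; the new quay: 5K 2O)
11. 3 ogres → the new quay.  (the old quay: 0K 0O; the new quay: 5K 5O)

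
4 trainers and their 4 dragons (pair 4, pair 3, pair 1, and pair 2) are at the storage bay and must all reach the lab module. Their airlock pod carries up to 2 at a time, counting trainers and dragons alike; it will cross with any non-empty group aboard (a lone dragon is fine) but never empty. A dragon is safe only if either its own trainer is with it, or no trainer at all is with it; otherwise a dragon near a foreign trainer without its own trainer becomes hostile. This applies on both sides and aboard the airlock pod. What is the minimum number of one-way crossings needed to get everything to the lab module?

Following every safe sequence of crossings from the start, the most of the 8 that can be at the lab module as the airlock pod arrives there on crossings 1, 3, 5 is 2, 3, 4 respectively; the best ever achieved is 4 of 8.
From crossing 7 on, no configuration arises that was not already reachable earlier: only 44 distinct safe configurations (who is on which side, and where the airlock pod is) can ever be reached, none of them has everyone across, and every continuation just revisits them. So no valid plan exists.

impossible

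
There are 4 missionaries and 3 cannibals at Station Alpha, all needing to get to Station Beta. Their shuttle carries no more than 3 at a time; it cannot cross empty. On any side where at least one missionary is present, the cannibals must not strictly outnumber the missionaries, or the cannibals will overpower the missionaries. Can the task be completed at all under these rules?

Yes

1. 3 cannibals → Station Beta.  (Station Alpha: 4M 0C; Station Beta: 0M 3C)
2. 1 cannibal ← Station Alpha.  (Station Alpha: 4M 1C; Station Beta: 0M 2C)
3. 3 missionaries → Station Beta.  (Station Alpha: 1M 1C; Station Beta: 3M 2C)
4. 1 missionary ← Station Alpha.  (Station Alpha: 2M 1C; Station Beta: 2M 2C)
5. 2 missionaries and 1 cannibal → Station Beta.  (Station Alpha: 0M 0C; Station Beta: 4M 3C)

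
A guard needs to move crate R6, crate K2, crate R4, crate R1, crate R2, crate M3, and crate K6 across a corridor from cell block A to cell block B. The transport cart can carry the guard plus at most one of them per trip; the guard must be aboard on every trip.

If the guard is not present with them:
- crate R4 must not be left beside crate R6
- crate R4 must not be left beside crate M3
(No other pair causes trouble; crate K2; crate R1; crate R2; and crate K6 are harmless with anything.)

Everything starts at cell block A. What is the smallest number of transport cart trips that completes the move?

15

Counting alone: the guard can take at most 1 across per trip to cell block B, so moving all 7 needs at least 7 loaded trips out, with a return between consecutive ones — at least 13 crossings.
The safety rule pushes this higher. Following every safe sequence of crossings, the most of the 7 that can be at cell block B as the transport cart arrives there on crossing 13 is 6 — never all 7.
So no plan with fewer than 15 crossings exists, and this one achieves 15:
1. Guard goes to cell block B with crate R4.
2. Guard goes back to cell block A alone.
3. Guard goes to cell block B with crate R6.
4. Guard goes back to cell block A with crate R4.
5. Guard goes to cell block B with crate M3.
6. Guard goes back to cell block A alone.
7. Guard goes to cell block B with crate K2.
8. Guard goes back to cell block A alone.
9. Guard goes to cell block B with crate R1.
10. Guard goes back to cell block A alone.
11. Guard goes to cell block B with crate R2.
12. Guard goes back to cell block A alone.
13. Guard goes to cell block B with crate K6.
14. Guard goes back to cell block A alone.
15. Guard goes to cell block B with crate R4.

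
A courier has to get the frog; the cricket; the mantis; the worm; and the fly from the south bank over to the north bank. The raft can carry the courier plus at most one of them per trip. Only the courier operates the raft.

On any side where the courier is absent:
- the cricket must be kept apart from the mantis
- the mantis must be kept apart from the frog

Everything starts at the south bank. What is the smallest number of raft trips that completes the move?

Counting alone: the courier can take at most 1 across per trip to the north bank, so moving all 5 needs at least 5 loaded trips out, with a return between consecutive ones — at least 9 crossings.
The safety rule pushes this higher. Following every safe sequence of crossings, the most of the 5 that can be at the north bank as the raft arrives there on crossing 9 is 4 — never all 5.
So no plan with fewer than 11 crossings exists, and this one achieves 11:
1. Courier goes to the north bank with the mantis.
2. Courier goes back to the south bank alone.
3. Courier goes to the north bank with the frog.
4. Courier goes back to the south bank with the mantis.
5. Courier goes to the north bank with the cricket.
6. Courier goes back to the south bank alone.
7. Courier goes to the north bank with the worm.
8. Courier goes back to the south bank alone.
9. Courier goes to the north bank with the fly.
10. Courier goes back to the south bank alone.
11. Courier goes to the north bank with the mantis.

11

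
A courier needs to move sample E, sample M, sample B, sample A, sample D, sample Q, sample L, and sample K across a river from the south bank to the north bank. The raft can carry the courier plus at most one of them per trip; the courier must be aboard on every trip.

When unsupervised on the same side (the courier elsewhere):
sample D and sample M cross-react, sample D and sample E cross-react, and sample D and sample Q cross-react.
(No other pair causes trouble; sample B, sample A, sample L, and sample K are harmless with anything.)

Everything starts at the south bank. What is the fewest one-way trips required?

Following every safe sequence of crossings from the start, the most of the 8 that can be at the north bank as the raft arrives there on crossings 1, 3, 5, 7, 9, 11 is 1, 2, 3, 4, 5, 6 respectively; the best ever achieved is 6 of 8.
From crossing 13 on, no configuration arises that was not already reachable earlier: only 144 distinct safe configurations (who is on which side, and where the raft is) can ever be reached, none of them has everyone across, and every continuation just revisits them. So no valid plan exists.

impossible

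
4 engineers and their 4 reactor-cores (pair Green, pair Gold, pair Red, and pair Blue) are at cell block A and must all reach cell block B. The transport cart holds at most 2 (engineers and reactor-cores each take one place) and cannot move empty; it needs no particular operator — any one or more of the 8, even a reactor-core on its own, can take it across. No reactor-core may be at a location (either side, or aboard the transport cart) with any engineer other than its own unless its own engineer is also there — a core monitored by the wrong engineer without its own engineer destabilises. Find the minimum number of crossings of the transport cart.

Following every safe sequence of crossings from the start, the most of the 8 that can be at cell block B as the transport cart arrives there on crossings 1, 3, 5 is 2, 3, 4 respectively; the best ever achieved is 4 of 8.
From crossing 7 on, no configuration arises that was not already reachable earlier: only 44 distinct safe configurations (who is on which side, and where the transport cart is) can ever be reached, none of them has everyone across, and every continuation just revisits them. So no valid plan exists.

impossible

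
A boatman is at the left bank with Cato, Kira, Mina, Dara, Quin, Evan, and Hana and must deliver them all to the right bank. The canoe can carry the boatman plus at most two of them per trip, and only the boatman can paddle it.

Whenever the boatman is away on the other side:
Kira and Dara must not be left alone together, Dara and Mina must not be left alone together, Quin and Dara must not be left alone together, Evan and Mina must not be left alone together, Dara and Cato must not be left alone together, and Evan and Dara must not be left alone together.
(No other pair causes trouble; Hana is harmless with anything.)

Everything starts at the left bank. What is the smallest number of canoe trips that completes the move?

Counting alone: the boatman can take at most 2 across per trip to the right bank, so moving all 7 needs at least 4 loaded trips out, with a return between consecutive ones — at least 7 crossings.
The safety rule pushes this higher. Following every safe sequence of crossings, the most of the 7 that can be at the right bank as the canoe arrives there on crossings 7, 9 is 5, 6 respectively — never all 7.
So no plan with fewer than 11 crossings exists, and this one achieves 11:
1. Boatman goes to the right bank with Dara and Mina.  [the left bank: Cato, Evan, Hana, Kira, Quin | the right bank: Dara, Mina]
2. Boatman goes back to the left bank with Mina.  [the left bank: Cato, Evan, Hana, Kira, Mina, Quin | the right bank: Dara]
3. Boatman goes to the right bank with Cato and Mina.  [the left bank: Evan, Hana, Kira, Quin | the right bank: Cato, Dara, Mina]
4. Boatman goes back to the left bank with Dara.  [the left bank: Dara, Evan, Hana, Kira, Quin | the right bank: Cato, Mina]
5. Boatman goes to the right bank with Dara and Kira.  [the left bank: Evan, Hana, Quin | the right bank: Cato, Dara, Kira, Mina]
6. Boatman goes back to the left bank with Dara.  [the left bank: Dara, Evan, Hana, Quin | the right bank: Cato, Kira, Mina]
7. Boatman goes to the right bank with Dara and Quin.  [the left bank: Evan, Hana | the right bank: Cato, Dara, Kira, Mina, Quin]
8. Boatman goes back to the left bank with Dara.  [the left bank: Dara, Evan, Hana | the right bank: Cato, Kira, Mina, Quin]
9. Boatman goes to the right bank with Dara and Hana.  [the left bank: Evan | the right bank: Cato, Dara, Hana, Kira, Mina, Quin]
10. Boatman goes back to the left bank with Dara.  [the left bank: Dara, Evan | the right bank: Cato, Hana, Kira, Mina, Quin]
11. Boatman goes to the right bank with Dara and Evan.  [the left bank: — | the right bank: Cato, Dara, Evan, Hana, Kira, Mina, Quin]

11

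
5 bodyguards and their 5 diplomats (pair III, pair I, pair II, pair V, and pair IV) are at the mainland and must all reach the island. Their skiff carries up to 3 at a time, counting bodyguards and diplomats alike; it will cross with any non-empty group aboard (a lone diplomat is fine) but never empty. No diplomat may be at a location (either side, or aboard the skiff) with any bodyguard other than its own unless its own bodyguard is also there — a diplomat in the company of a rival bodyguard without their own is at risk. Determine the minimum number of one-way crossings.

Counting alone: each trip to the island takes at most 3 across and each return brings at least 1 back, so after t trips out (and t−1 returns) at most 3t − (t−1) of the 10 are across; that first reaches 10 at t = 5, so at least 9 crossings are needed.
The safety rule pushes this higher. Following every safe sequence of crossings, the most of the 10 that can be at the island as the skiff arrives there on crossing 9 is 9 — never all 10.
So no plan with fewer than 11 crossings exists, and this one achieves 11:
1. bodyguard III and diplomat III cross → the island.
2. bodyguard III crosses ← the mainland.
3. diplomat I, diplomat II, and diplomat V cross → the island.
4. diplomat III crosses ← the mainland.
5. bodyguard I, bodyguard II, and bodyguard V cross → the island.
6. bodyguard I and diplomat I cross ← the mainland.
7. bodyguard I, bodyguard III, and bodyguard IV cross → the island.
8. diplomat II crosses ← the mainland.
9. diplomat I and diplomat III cross → the island.
10. diplomat III crosses ← the mainland.
11. diplomat II, diplomat III, and diplomat IV cross → the island.

11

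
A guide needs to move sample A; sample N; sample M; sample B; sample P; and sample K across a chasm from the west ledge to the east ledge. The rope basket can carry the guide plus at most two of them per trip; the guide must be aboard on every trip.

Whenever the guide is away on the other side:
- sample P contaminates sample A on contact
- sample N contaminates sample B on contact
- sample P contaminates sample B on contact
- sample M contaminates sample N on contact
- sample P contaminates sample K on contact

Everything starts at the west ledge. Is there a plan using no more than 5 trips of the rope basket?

Counting alone: the guide can take at most 2 across per trip to the east ledge, so moving all 6 needs at least 3 loaded trips out, with a return between consecutive ones — at least 5 crossings.
The safety rule pushes this higher. Following every safe sequence of crossings, the most of the 6 that can be at the east ledge as the rope basket arrives there on crossing 5 is 5 — never all 6.
So the move cannot be finished within 5 crossings. (The shortest complete plan takes 7:)
1. Guide goes to the east ledge with sample N and sample P.  [the west ledge: sample A, sample B, sample K, sample M | the east ledge: sample N, sample P]
2. Guide goes back to the west ledge alone.  [the west ledge: sample A, sample B, sample K, sample M | the east ledge: sample N, sample P]
3. Guide goes to the east ledge with sample A and sample M.  [the west ledge: sample B, sample K | the east ledge: sample A, sample M, sample N, sample P]
4. Guide goes back to the west ledge with sample N and sample P.  [the west ledge: sample B, sample K, sample N, sample P | the east ledge: sample A, sample M]
5. Guide goes to the east ledge with sample B and sample K.  [the west ledge: sample N, sample P | the east ledge: sample A, sample B, sample K, sample M]
6. Guide goes back to the west ledge alone.  [the west ledge: sample N, sample P | the east ledge: sample A, sample B, sample K, sample M]
7. Guide goes to the east ledge with sample N and sample P.  [the west ledge: — | the east ledge: sample A, sample B, sample K, sample M, sample N, sample P]

No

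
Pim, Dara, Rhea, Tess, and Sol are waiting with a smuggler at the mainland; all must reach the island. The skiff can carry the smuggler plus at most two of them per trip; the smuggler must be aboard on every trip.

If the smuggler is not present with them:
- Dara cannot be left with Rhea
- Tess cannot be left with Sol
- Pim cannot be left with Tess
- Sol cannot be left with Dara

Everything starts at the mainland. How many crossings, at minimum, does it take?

7

Counting alone: the smuggler can take at most 2 across per trip to the island, so moving all 5 needs at least 3 loaded trips out, with a return between consecutive ones — at least 5 crossings.
The safety rule pushes this higher. Following every safe sequence of crossings, the most of the 5 that can be at the island as the skiff arrives there on crossing 5 is 4 — never all 5.
So no plan with fewer than 7 crossings exists, and this one achieves 7:
1. Smuggler goes to the island with Dara and Tess.
2. Smuggler goes back to the mainland alone.
3. Smuggler goes to the island with Pim.
4. Smuggler goes back to the mainland with Tess.
5. Smuggler goes to the island with Rhea and Sol.
6. Smuggler goes back to the mainland with Dara.
7. Smuggler goes to the island with Dara and Tess.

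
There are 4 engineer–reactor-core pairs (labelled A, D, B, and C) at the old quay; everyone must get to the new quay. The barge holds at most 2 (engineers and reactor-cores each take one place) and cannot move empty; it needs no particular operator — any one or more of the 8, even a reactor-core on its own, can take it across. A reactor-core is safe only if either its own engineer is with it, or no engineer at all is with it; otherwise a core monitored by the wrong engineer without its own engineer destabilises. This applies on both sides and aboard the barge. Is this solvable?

Following every safe sequence of crossings from the start, the most of the 8 that can be at the new quay as the barge arrives there on crossings 1, 3, 5 is 2, 3, 4 respectively; the best ever achieved is 4 of 8.
From crossing 7 on, no configuration arises that was not already reachable earlier: only 44 distinct safe configurations (who is on which side, and where the barge is) can ever be reached, none of them has everyone across, and every continuation just revisits them. So no valid plan exists.

No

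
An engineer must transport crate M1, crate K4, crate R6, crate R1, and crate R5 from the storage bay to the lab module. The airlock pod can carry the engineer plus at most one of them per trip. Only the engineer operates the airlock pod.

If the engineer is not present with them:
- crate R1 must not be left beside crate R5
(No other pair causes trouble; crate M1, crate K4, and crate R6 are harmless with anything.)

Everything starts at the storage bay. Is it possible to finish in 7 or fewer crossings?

Counting alone: the engineer can take at most 1 across per trip to the lab module, so moving all 5 needs at least 5 loaded trips out, with a return between consecutive ones — at least 9 crossings.
Since 7 < 9, 7 crossings cannot be enough. (The shortest complete plan in fact takes 9:)
1. Engineer goes to the lab module with crate R1.  [the storage bay: crate K4, crate M1, crate R5, crate R6 | the lab module: crate R1]
2. Engineer goes back to the storage bay alone.  [the storage bay: crate K4, crate M1, crate R5, crate R6 | the lab module: crate R1]
3. Engineer goes to the lab module with crate M1.  [the storage bay: crate K4, crate R5, crate R6 | the lab module: crate M1, crate R1]
4. Engineer goes back to the storage bay alone.  [the storage bay: crate K4, crate R5, crate R6 | the lab module: crate M1, crate R1]
5. Engineer goes to the lab module with crate K4.  [the storage bay: crate R5, crate R6 | the lab module: crate K4, crate M1, crate R1]
6. Engineer goes back to the storage bay alone.  [the storage bay: crate R5, crate R6 | the lab module: crate K4, crate M1, crate R1]
7. Engineer goes to the lab module with crate R6.  [the storage bay: crate R5 | the lab module: crate K4, crate M1, crate R1, crate R6]
8. Engineer goes back to the storage bay alone.  [the storage bay: crate R5 | the lab module: crate K4, crate M1, crate R1, crate R6]
9. Engineer goes to the lab module with crate R5.  [the storage bay: — | the lab module: crate K4, crate M1, crate R1, crate R5, crate R6]

No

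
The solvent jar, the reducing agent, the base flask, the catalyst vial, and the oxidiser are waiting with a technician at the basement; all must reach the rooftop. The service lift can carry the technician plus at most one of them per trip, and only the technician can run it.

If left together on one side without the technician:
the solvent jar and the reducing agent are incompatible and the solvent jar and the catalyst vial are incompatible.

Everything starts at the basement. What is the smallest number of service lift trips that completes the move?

Counting alone: the technician can take at most 1 across per trip to the rooftop, so moving all 5 needs at least 5 loaded trips out, with a return between consecutive ones — at least 9 crossings.
The safety rule pushes this higher. Following every safe sequence of crossings, the most of the 5 that can be at the rooftop as the service lift arrives there on crossing 9 is 4 — never all 5.
So no plan with fewer than 11 crossings exists, and this one achieves 11:
1. Technician goes to the rooftop with the solvent jar.  [the basement: the base flask, the catalyst vial, the oxidiser, the reducing agent | the rooftop: the solvent jar]
2. Technician goes back to the basement alone.  [the basement: the base flask, the catalyst vial, the oxidiser, the reducing agent | the rooftop: the solvent jar]
3. Technician goes to the rooftop with the reducing agent.  [the basement: the base flask, the catalyst vial, the oxidiser | the rooftop: the reducing agent, the solvent jar]
4. Technician goes back to the basement with the solvent jar.  [the basement: the base flask, the catalyst vial, the oxidiser, the solvent jar | the rooftop: the reducing agent]
5. Technician goes to the rooftop with the catalyst vial.  [the basement: the base flask, the oxidiser, the solvent jar | the rooftop: the catalyst vial, the reducing agent]
6. Technician goes back to the basement alone.  [the basement: the base flask, the oxidiser, the solvent jar | the rooftop: the catalyst vial, the reducing agent]
7. Technician goes to the rooftop with the base flask.  [the basement: the oxidiser, the solvent jar | the rooftop: the base flask, the catalyst vial, the reducing agent]
8. Technician goes back to the basement alone.  [the basement: the oxidiser, the solvent jar | the rooftop: the base flask, the catalyst vial, the reducing agent]
9. Technician goes to the rooftop with the oxidiser.  [the basement: the solvent jar | the rooftop: the base flask, the catalyst vial, the oxidiser, the reducing agent]
10. Technician goes back to the basement alone.  [the basement: the solvent jar | the rooftop: the base flask, the catalyst vial, the oxidiser, the reducing agent]
11. Technician goes to the rooftop with the solvent jar.  [the basement: — | the rooftop: the base flask, the catalyst vial, the oxidiser, the reducing agent, the solvent jar]

11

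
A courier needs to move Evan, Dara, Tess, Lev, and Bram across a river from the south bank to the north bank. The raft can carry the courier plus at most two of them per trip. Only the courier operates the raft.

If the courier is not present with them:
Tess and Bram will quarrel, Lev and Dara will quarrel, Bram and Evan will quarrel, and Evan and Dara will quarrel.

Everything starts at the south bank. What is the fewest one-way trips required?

Counting alone: the courier can take at most 2 across per trip to the north bank, so moving all 5 needs at least 3 loaded trips out, with a return between consecutive ones — at least 5 crossings.
The safety rule pushes this higher. Following every safe sequence of crossings, the most of the 5 that can be at the north bank as the raft arrives there on crossing 5 is 4 — never all 5.
So no plan with fewer than 7 crossings exists, and this one achieves 7:
1. Courier goes to the north bank with Bram and Dara.  [the south bank: Evan, Lev, Tess | the north bank: Bram, Dara]
2. Courier goes back to the south bank alone.  [the south bank: Evan, Lev, Tess | the north bank: Bram, Dara]
3. Courier goes to the north bank with Evan.  [the south bank: Lev, Tess | the north bank: Bram, Dara, Evan]
4. Courier goes back to the south bank with Bram and Dara.  [the south bank: Bram, Dara, Lev, Tess | the north bank: Evan]
5. Courier goes to the north bank with Lev and Tess.  [the south bank: Bram, Dara | the north bank: Evan, Lev, Tess]
6. Courier goes back to the south bank alone.  [the south bank: Bram, Dara | the north bank: Evan, Lev, Tess]
7. Courier goes to the north bank with Bram and Dara.  [the south bank: — | the north bank: Bram, Dara, Evan, Lev, Tess]

7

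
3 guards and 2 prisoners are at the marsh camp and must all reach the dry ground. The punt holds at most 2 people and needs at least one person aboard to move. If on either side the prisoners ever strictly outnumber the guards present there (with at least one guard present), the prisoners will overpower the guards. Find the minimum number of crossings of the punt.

Counting alone: each trip to the dry ground takes at most 2 across and each return brings at least 1 back, so after t trips out (and t−1 returns) at most 2t − (t−1) of the 5 are across; that first reaches 5 at t = 4, so at least 7 crossings are needed.
The plan below uses exactly 7 crossings, so it is optimal:
1. 2 prisoners → the dry ground.  (the marsh camp: 3G 0P; the dry ground: 0G 2P)
2. 1 prisoner ← the marsh camp.  (the marsh camp: 3G 1P; the dry ground: 0G 1P)
3. 2 guards → the dry ground.  (the marsh camp: 1G 1P; the dry ground: 2G 1P)
4. 1 guard ← the marsh camp.  (the marsh camp: 2G 1P; the dry ground: 1G 1P)
5. 1 guard and 1 prisoner → the dry ground.  (the marsh camp: 1G 0P; the dry ground: 2G 2P)
6. 1 prisoner ← the marsh camp.  (the marsh camp: 1G 1P; the dry ground: 2G 1P)
7. 1 guard and 1 prisoner → the dry ground.  (the marsh camp: 0G 0P; the dry ground: 3G 2P)

7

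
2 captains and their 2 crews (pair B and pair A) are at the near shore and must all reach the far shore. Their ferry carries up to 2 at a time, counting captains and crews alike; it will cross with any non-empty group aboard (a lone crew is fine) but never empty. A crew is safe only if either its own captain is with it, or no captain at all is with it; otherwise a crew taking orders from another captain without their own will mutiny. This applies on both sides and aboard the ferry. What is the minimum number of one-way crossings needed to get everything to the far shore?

Counting alone: each trip to the far shore takes at most 2 across and each return brings at least 1 back, so after t trips out (and t−1 returns) at most 2t − (t−1) of the 4 are across; that first reaches 4 at t = 3, so at least 5 crossings are needed.
The plan below uses exactly 5 crossings, so it is optimal:
1. captain B and crew B cross → the far shore.
2. captain B crosses ← the near shore.
3. captain A and captain B cross → the far shore.
4. captain A crosses ← the near shore.
5. captain A and crew A cross → the far shore.

5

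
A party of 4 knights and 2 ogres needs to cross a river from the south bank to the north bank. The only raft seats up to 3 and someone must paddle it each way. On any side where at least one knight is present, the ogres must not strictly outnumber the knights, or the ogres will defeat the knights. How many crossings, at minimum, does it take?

5

Counting alone: each trip to the north bank takes at most 3 across and each return brings at least 1 back, so after t trips out (and t−1 returns) at most 3t − (t−1) of the 6 are across; that first reaches 6 at t = 3, so at least 5 crossings are needed.
The plan below uses exactly 5 crossings, so it is optimal:
1. 2 ogres → the north bank.  (the south bank: 4K 0O; the north bank: 0K 2O)
2. 1 ogre ← the south bank.  (the south bank: 4K 1O; the north bank: 0K 1O)
3. 2 knights and 1 ogre → the north bank.  (the south bank: 2K 0O; the north bank: 2K 2O)
4. 1 ogre ← the south bank.  (the south bank: 2K 1O; the north bank: 2K 1O)
5. 2 knights and 1 ogre → the north bank.  (the south bank: 0K 0O; the north bank: 4K 2O)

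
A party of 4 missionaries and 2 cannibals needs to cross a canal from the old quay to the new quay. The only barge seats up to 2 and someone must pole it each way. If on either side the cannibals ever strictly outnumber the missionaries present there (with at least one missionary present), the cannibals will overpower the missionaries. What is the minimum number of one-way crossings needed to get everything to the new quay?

9

Counting alone: each trip to the new quay takes at most 2 across and each return brings at least 1 back, so after t trips out (and t−1 returns) at most 2t − (t−1) of the 6 are across; that first reaches 6 at t = 5, so at least 9 crossings are needed.
The plan below uses exactly 9 crossings, so it is optimal:
1. 2 cannibals → the new quay.  (the old quay: 4M 0C; the new quay: 0M 2C)
2. 1 cannibal ← the old quay.  (the old quay: 4M 1C; the new quay: 0M 1C)
3. 2 missionaries → the new quay.  (the old quay: 2M 1C; the new quay: 2M 1C)
4. 1 cannibal ← the old quay.  (the old quay: 2M 2C; the new quay: 2M 0C)
5. 2 cannibals → the new quay.  (the old quay: 2M 0C; the new quay: 2M 2C)
6. 1 cannibal ← the old quay.  (the old quay: 2M 1C; the new quay: 2M 1C)
7. 1 missionary and 1 cannibal → the new quay.  (the old quay: 1M 0C; the new quay: 3M 2C)
8. 1 cannibal ← the old quay.  (the old quay: 1M 1C; the new quay: 3M 1C)
9. 1 missionary and 1 cannibal → the new quay.  (the old quay: 0M 0C; the new quay: 4M 2C)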